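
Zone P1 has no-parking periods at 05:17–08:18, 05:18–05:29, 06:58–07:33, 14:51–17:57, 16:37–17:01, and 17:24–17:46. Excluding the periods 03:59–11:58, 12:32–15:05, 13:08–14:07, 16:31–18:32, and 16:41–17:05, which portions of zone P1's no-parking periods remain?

A, merged: 05:17-08:18, 14:51-17:57.
B, merged: 03:59-11:58, 12:32-15:05, 16:31-18:32.
05:17-08:18: entirely removed.
14:51-17:57 \ B = 15:05-16:31.

15:05-16:31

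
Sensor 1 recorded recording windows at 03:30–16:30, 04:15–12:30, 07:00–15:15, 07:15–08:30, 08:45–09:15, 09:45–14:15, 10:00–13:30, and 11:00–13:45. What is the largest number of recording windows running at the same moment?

6

Walk the sorted start/end points keeping a running depth.
The depth first hits 6 at 11:00.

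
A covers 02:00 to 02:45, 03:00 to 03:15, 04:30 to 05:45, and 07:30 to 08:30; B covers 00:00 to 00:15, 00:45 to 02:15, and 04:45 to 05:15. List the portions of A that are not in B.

02:00–02:45 minus B → 02:15–02:45.
03:00–03:15: no B overlap → unchanged.
04:30–05:45 minus B → 04:30–04:45, 05:15–05:45.
07:30–08:30: no B overlap → unchanged.

02:15–02:45, 03:00–03:15, 04:30–04:45, 05:15–05:45, 07:30–08:30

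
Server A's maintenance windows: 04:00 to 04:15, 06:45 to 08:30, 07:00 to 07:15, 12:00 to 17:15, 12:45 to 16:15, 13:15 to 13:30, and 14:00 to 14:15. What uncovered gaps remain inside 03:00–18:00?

03:00–04:00, 04:15–06:45, 08:30–12:00, 17:15–18:00

The merged coverage is 04:00–04:15, 06:45–08:30, 12:00–17:15.
Complement within 03:00–18:00: 03:00–04:00, 04:15–06:45, 08:30–12:00, 17:15–18:00.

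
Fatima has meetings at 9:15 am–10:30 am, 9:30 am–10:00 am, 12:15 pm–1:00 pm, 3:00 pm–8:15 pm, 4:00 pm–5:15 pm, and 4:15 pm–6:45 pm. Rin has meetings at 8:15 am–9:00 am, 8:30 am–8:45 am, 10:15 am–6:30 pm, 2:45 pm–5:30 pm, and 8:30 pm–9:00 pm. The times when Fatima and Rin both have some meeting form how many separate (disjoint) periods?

3

A, merged: 9:15 am–10:30 am, 12:15 pm–1:00 pm, 3:00 pm–8:15 pm.
B, merged: 8:15 am–9:00 am, 10:15 am–6:30 pm, 8:30 pm–9:00 pm.
A ∩ B = 10:15 am–10:30 am, 12:15 pm–1:00 pm, 3:00 pm–6:30 pm.
That is 3 disjoint pieces.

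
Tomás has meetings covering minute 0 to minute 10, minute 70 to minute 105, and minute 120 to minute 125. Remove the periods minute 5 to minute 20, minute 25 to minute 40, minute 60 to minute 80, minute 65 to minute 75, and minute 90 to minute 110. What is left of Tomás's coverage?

B, merged: minute 5 to minute 20, minute 25 to minute 40, minute 60 to minute 80, minute 90 to minute 110.
minute 0 to minute 10 \ B = minute 0 to minute 5.
minute 70 to minute 105 \ B = minute 80 to minute 90.
minute 120 to minute 125: nothing removed.

minute 0 to minute 5, minute 80 to minute 90, minute 120 to minute 125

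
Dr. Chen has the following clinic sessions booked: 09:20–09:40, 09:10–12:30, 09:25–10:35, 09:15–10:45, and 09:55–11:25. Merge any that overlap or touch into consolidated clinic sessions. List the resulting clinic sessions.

Sort by start: 09:10-12:30, 09:15-10:45, 09:20-09:40, 09:25-10:35, 09:55-11:25.
09:15-10:45 overlaps/touches 09:10-12:30 → extend to 09:10-12:30.
09:20-09:40 overlaps/touches 09:10-12:30 → extend to 09:10-12:30.
09:25-10:35 overlaps/touches 09:10-12:30 → extend to 09:10-12:30.
09:55-11:25 overlaps/touches 09:10-12:30 → extend to 09:10-12:30.

09:10-12:30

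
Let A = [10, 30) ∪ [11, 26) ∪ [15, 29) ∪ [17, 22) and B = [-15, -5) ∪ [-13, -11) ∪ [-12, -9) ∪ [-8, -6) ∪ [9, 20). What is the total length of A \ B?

A, merged: [10, 30).
B, merged: [-15, -5), [9, 20).
A \ B = [20, 30).
Total: 10.

10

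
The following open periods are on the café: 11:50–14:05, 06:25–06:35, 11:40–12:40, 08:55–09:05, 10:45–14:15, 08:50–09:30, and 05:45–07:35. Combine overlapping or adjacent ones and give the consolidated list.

Sort by start: 05:45-07:35, 06:25-06:35, 08:50-09:30, 08:55-09:05, 10:45-14:15, 11:40-12:40, 11:50-14:05.
06:25-06:35 overlaps/touches 05:45-07:35 → extend to 05:45-07:35.
08:50-09:30 is disjoint → start new block.
08:55-09:05 overlaps/touches 08:50-09:30 → extend to 08:50-09:30.
10:45-14:15 is disjoint → start new block.
11:40-12:40 overlaps/touches 10:45-14:15 → extend to 10:45-14:15.
11:50-14:05 overlaps/touches 10:45-14:15 → extend to 10:45-14:15.

05:45-07:35, 08:50-09:30, 10:45-14:15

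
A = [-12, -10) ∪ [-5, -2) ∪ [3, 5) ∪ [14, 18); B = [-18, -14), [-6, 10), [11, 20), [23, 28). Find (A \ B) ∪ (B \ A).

A but not B: [-12, -10).
B but not A: [-18, -14), [-6, -5), [-2, 3), [5, 10), [11, 14), [18, 20), [23, 28).
Combining gives A △ B.

[-18, -14) ∪ [-12, -10) ∪ [-6, -5) ∪ [-2, 3) ∪ [5, 10) ∪ [11, 14) ∪ [18, 20) ∪ [23, 28)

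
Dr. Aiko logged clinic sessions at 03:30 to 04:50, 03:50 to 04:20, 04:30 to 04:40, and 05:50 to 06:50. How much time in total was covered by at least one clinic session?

2 h 20 min

Merged: 03:30–04:50, 05:50–06:50.
Lengths: 1 h 20 min + 1 h = 2 h 20 min.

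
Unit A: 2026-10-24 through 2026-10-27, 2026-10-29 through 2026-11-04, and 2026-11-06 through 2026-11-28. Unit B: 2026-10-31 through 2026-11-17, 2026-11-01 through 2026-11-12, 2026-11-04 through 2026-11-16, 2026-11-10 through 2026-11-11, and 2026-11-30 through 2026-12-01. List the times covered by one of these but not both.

2026-10-24 through 2026-10-27, 2026-10-29 through 2026-10-30, 2026-11-05 through 2026-11-05, 2026-11-18 through 2026-11-28, 2026-11-30 through 2026-12-01

Second set merges to 2026-10-31 through 2026-11-17, 2026-11-30 through 2026-12-01.
A but not B: 2026-10-24 through 2026-10-27, 2026-10-29 through 2026-10-30, 2026-11-18 through 2026-11-28.
B but not A: 2026-11-05 through 2026-11-05, 2026-11-30 through 2026-12-01.
Combining gives A △ B.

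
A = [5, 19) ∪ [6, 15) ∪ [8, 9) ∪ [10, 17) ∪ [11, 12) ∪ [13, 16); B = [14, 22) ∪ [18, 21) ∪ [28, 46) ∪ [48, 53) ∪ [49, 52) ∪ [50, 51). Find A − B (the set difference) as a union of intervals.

Merge the first list: [5, 19).
Merge the second list: [14, 22), [28, 46), [48, 53).
[5, 19) minus B → [5, 14).

[5, 14)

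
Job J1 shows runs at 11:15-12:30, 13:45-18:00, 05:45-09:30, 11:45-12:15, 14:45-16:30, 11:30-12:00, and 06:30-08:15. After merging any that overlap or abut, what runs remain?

Sort by start: 05:45–09:30, 06:30–08:15, 11:15–12:30, 11:30–12:00, 11:45–12:15, 13:45–18:00, 14:45–16:30.
06:30–08:15 overlaps/touches 05:45–09:30 → extend to 05:45–09:30.
11:15–12:30 is disjoint → start new block.
11:30–12:00 overlaps/touches 11:15–12:30 → extend to 11:15–12:30.
11:45–12:15 overlaps/touches 11:15–12:30 → extend to 11:15–12:30.
13:45–18:00 is disjoint → start new block.
14:45–16:30 overlaps/touches 13:45–18:00 → extend to 13:45–18:00.

05:45–09:30, 11:15–12:30, 13:45–18:00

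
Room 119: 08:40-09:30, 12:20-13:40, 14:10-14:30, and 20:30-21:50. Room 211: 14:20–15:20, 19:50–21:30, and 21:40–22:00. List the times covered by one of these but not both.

A but not B: 08:40–09:30, 12:20–13:40, 14:10–14:20, 21:30–21:40.
B but not A: 14:30–15:20, 19:50–20:30, 21:50–22:00.
Combining gives A △ B.

08:40–09:30, 12:20–13:40, 14:10–14:20, 14:30–15:20, 19:50–20:30, 21:30–21:40, 21:50–22:00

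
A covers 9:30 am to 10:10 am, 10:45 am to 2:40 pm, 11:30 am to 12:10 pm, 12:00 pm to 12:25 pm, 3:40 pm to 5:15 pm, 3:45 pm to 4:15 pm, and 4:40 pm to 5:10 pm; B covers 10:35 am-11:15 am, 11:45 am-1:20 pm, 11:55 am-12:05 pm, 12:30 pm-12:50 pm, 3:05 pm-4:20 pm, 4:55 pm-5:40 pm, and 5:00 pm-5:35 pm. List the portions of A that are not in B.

9:30 am–10:10 am, 11:15 am–11:45 am, 1:20 pm–2:40 pm, 4:20 pm–4:55 pm

A, merged: 9:30 am–10:10 am, 10:45 am–2:40 pm, 3:40 pm–5:15 pm.
B, merged: 10:35 am–11:15 am, 11:45 am–1:20 pm, 3:05 pm–4:20 pm, 4:55 pm–5:40 pm.
9:30 am–10:10 am: no B overlap → unchanged.
10:45 am–2:40 pm minus B → 11:15 am–11:45 am, 1:20 pm–2:40 pm.
3:40 pm–5:15 pm minus B → 4:20 pm–4:55 pm.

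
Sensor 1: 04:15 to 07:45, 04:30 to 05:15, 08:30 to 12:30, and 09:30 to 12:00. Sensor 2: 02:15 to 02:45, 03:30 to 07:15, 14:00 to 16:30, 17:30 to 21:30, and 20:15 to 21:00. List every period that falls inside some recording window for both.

04:15-07:15

First set merges to 04:15-07:45, 08:30-12:30.
Second set merges to 02:15-02:45, 03:30-07:15, 14:00-16:30, 17:30-21:30.
04:15-07:45 ∩ B → 04:15-07:15.
08:30-12:30 meets no B interval.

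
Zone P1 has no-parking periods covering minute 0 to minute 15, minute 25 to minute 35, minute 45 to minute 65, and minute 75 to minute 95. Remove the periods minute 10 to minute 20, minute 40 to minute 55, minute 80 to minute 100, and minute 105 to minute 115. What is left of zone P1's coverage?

minute 0 to minute 15 with B removed leaves minute 0 to minute 10.
minute 25 to minute 35 is untouched.
minute 45 to minute 65 with B removed leaves minute 55 to minute 65.
minute 75 to minute 95 with B removed leaves minute 75 to minute 80.

minute 0 to minute 10, minute 25 to minute 35, minute 55 to minute 65, minute 75 to minute 80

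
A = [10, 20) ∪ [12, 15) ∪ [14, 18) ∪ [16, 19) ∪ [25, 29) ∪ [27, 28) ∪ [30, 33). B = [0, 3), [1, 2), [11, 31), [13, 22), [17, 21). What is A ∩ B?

First set merges to [10, 20), [25, 29), [30, 33).
Second set merges to [0, 3), [11, 31).
[10, 20) ∩ B → [11, 20).
[25, 29) ∩ B → [25, 29).
[30, 33) ∩ B → [30, 31).

[11, 20) ∪ [25, 29) ∪ [30, 31)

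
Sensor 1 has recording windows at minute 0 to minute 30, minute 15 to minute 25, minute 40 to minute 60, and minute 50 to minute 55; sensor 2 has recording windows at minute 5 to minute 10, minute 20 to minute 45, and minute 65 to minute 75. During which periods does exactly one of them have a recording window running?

Merge the first list: minute 0 to minute 30, minute 40 to minute 60.
Only in the first: minute 0 to minute 5, minute 10 to minute 20, minute 45 to minute 60.
Only in the second: minute 30 to minute 40, minute 65 to minute 75.
Together these are the periods covered by exactly one.

minute 0 to minute 5, minute 10 to minute 20, minute 30 to minute 40, minute 45 to minute 60, minute 65 to minute 75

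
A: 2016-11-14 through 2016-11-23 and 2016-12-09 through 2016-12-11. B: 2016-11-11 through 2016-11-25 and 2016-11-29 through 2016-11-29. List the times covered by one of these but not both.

2016-11-11 through 2016-11-13, 2016-11-24 through 2016-11-25, 2016-11-29 through 2016-11-29, 2016-12-09 through 2016-12-11

A but not B: 2016-12-09 through 2016-12-11.
B but not A: 2016-11-11 through 2016-11-13, 2016-11-24 through 2016-11-25, 2016-11-29 through 2016-11-29.
Combining gives A △ B.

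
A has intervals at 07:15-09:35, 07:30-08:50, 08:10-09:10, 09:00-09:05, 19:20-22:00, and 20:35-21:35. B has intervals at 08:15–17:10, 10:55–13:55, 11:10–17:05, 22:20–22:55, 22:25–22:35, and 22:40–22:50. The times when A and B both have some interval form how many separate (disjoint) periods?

1

A, merged: 07:15–09:35, 19:20–22:00.
B, merged: 08:15–17:10, 22:20–22:55.
A ∩ B = 08:15–09:35.
That is 1 disjoint piece.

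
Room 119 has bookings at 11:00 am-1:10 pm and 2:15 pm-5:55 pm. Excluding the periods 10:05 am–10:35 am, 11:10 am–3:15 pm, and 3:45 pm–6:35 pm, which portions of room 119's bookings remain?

11:00 am-11:10 am, 3:15 pm-3:45 pm

11:00 am-1:10 pm with B removed leaves 11:00 am-11:10 am.
2:15 pm-5:55 pm with B removed leaves 3:15 pm-3:45 pm.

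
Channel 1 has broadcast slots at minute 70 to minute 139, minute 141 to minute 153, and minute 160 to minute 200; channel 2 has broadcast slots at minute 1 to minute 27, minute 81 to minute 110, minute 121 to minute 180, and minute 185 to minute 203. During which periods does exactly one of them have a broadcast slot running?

Only in the first: minute 70 to minute 81, minute 110 to minute 121, minute 180 to minute 185.
Only in the second: minute 1 to minute 27, minute 139 to minute 141, minute 153 to minute 160, minute 200 to minute 203.
Together these are the periods covered by exactly one.

minute 1 to minute 27, minute 70 to minute 81, minute 110 to minute 121, minute 139 to minute 141, minute 153 to minute 160, minute 180 to minute 185, minute 200 to minute 203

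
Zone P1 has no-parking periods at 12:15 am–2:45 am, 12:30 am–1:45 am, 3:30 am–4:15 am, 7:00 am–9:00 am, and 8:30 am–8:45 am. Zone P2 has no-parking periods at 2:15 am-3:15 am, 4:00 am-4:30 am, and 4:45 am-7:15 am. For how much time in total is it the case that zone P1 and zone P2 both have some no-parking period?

1 h

A, merged: 12:15 am-2:45 am, 3:30 am-4:15 am, 7:00 am-9:00 am.
A ∩ B = 2:15 am-2:45 am, 4:00 am-4:15 am, 7:00 am-7:15 am.
Total: 30 min + 15 min + 15 min = 1 h.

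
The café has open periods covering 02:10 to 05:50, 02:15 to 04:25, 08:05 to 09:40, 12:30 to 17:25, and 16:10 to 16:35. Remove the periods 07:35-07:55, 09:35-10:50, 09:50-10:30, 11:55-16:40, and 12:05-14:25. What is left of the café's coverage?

A, merged: 02:10-05:50, 08:05-09:40, 12:30-17:25.
B, merged: 07:35-07:55, 09:35-10:50, 11:55-16:40.
02:10-05:50: no B overlap → unchanged.
08:05-09:40 minus B → 08:05-09:35.
12:30-17:25 minus B → 16:40-17:25.

02:10-05:50, 08:05-09:35, 16:40-17:25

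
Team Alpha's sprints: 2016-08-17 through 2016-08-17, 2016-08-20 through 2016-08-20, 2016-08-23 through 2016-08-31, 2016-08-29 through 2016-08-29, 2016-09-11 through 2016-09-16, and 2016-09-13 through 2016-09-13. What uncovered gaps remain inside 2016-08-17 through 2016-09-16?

2016-08-18 through 2016-08-19, 2016-08-21 through 2016-08-22, 2016-09-01 through 2016-09-10

After merging, the occupied span is 2016-08-17 through 2016-08-17, 2016-08-20 through 2016-08-20, 2016-08-23 through 2016-08-31, 2016-09-11 through 2016-09-16.
Gaps within 2016-08-17 through 2016-09-16: 2016-08-18 through 2016-08-19, 2016-08-21 through 2016-08-22, 2016-09-01 through 2016-09-10.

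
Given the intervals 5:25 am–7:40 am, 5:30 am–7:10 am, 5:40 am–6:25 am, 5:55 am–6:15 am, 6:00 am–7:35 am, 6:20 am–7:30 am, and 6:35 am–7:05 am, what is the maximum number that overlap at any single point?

Walk the sorted start/end points keeping a running depth.
The depth first hits 5 at 6:00 am.

5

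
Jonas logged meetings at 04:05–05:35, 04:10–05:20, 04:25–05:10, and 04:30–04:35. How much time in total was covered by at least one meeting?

1 h 30 min

Merged: 04:05–05:35.
Length: 1 h 30 min.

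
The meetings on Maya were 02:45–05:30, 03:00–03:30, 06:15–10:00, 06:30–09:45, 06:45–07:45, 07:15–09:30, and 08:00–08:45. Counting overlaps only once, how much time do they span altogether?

6 h 30 min

Merged: 02:45–05:30, 06:15–10:00.
Lengths: 2 h 45 min + 3 h 45 min = 6 h 30 min.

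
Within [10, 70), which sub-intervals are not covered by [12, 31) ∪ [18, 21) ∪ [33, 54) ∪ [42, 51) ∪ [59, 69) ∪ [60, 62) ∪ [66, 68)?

The merged coverage is [12, 31), [33, 54), [59, 69).
Gaps within [10, 70): [10, 12), [31, 33), [54, 59), [69, 70).

[10, 12) ∪ [31, 33) ∪ [54, 59) ∪ [69, 70)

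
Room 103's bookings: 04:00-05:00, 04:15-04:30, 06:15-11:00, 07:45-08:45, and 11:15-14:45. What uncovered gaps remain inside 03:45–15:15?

03:45–04:00, 05:00–06:15, 11:00–11:15, 14:45–15:15

The merged coverage is 04:00–05:00, 06:15–11:00, 11:15–14:45.
Complement within 03:45–15:15: 03:45–04:00, 05:00–06:15, 11:00–11:15, 14:45–15:15.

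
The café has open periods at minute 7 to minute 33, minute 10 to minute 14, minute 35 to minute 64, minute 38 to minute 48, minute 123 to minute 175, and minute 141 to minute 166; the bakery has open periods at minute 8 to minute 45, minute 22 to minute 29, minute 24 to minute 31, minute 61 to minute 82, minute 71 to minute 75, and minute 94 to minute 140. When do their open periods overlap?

Merge the first list: minute 7 to minute 33, minute 35 to minute 64, minute 123 to minute 175.
Merge the second list: minute 8 to minute 45, minute 61 to minute 82, minute 94 to minute 140.
minute 7 to minute 33 meets the second set on minute 8 to minute 33.
minute 35 to minute 64 meets the second set on minute 35 to minute 45, minute 61 to minute 64.
minute 123 to minute 175 meets the second set on minute 123 to minute 140.

minute 8 to minute 33, minute 35 to minute 45, minute 61 to minute 64, minute 123 to minute 140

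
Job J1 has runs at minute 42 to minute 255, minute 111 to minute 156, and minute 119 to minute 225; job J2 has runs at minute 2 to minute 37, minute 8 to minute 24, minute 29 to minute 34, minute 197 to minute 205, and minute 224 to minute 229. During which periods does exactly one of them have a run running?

A, merged: minute 42 to minute 255.
B, merged: minute 2 to minute 37, minute 197 to minute 205, minute 224 to minute 229.
A but not B: minute 42 to minute 197, minute 205 to minute 224, minute 229 to minute 255.
B but not A: minute 2 to minute 37.
Combining gives A △ B.

minute 2 to minute 37, minute 42 to minute 197, minute 205 to minute 224, minute 229 to minute 255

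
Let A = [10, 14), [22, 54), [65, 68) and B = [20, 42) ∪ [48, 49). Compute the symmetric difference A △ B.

[10, 14) ∪ [20, 22) ∪ [42, 48) ∪ [49, 54) ∪ [65, 68)

A but not B: [10, 14), [42, 48), [49, 54), [65, 68).
B but not A: [20, 22).
Combining gives A △ B.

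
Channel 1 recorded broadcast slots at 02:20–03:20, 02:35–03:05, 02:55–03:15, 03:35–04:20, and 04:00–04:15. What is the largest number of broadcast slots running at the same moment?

Sweep endpoints in order; track running count of active intervals.
Peak of 3 reached at 02:55.

3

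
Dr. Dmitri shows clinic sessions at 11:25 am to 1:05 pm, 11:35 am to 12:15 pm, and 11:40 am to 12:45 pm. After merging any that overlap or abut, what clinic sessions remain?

11:35 am–12:15 pm overlaps/touches 11:25 am–1:05 pm → extend to 11:25 am–1:05 pm.
11:40 am–12:45 pm overlaps/touches 11:25 am–1:05 pm → extend to 11:25 am–1:05 pm.

11:25 am–1:05 pm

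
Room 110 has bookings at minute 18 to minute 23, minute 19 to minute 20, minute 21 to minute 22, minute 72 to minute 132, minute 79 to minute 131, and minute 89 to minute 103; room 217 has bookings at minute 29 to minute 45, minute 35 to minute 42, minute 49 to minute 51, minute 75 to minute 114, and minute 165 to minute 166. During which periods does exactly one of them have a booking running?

minute 18 to minute 23, minute 29 to minute 45, minute 49 to minute 51, minute 72 to minute 75, minute 114 to minute 132, minute 165 to minute 166

First set merges to minute 18 to minute 23, minute 72 to minute 132.
Second set merges to minute 29 to minute 45, minute 49 to minute 51, minute 75 to minute 114, minute 165 to minute 166.
A \ B = minute 18 to minute 23, minute 72 to minute 75, minute 114 to minute 132.
B \ A = minute 29 to minute 45, minute 49 to minute 51, minute 165 to minute 166.
Union of the two gives the symmetric difference.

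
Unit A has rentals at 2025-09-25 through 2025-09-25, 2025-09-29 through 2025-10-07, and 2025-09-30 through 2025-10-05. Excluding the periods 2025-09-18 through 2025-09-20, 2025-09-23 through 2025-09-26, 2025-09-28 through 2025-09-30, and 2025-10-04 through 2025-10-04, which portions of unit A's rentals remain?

A, merged: 2025-09-25 through 2025-09-25, 2025-09-29 through 2025-10-07.
2025-09-25 through 2025-09-25: fully covered by B → removed.
2025-09-29 through 2025-10-07 minus B → 2025-10-01 through 2025-10-03, 2025-10-05 through 2025-10-07.

2025-10-01 through 2025-10-03, 2025-10-05 through 2025-10-07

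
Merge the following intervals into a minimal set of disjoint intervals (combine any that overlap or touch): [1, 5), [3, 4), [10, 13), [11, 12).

[3, 4) overlaps/touches [1, 5) → extend to [1, 5).
[10, 13) is disjoint → start new block.
[11, 12) overlaps/touches [10, 13) → extend to [10, 13).

[1, 5) ∪ [10, 13)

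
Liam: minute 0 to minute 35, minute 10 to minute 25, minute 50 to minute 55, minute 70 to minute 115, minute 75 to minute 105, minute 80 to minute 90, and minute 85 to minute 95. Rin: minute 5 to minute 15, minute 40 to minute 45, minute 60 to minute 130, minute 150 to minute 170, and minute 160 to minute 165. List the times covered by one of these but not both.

minute 0 to minute 5, minute 15 to minute 35, minute 40 to minute 45, minute 50 to minute 55, minute 60 to minute 70, minute 115 to minute 130, minute 150 to minute 170

A, merged: minute 0 to minute 35, minute 50 to minute 55, minute 70 to minute 115.
B, merged: minute 5 to minute 15, minute 40 to minute 45, minute 60 to minute 130, minute 150 to minute 170.
A \ B = minute 0 to minute 5, minute 15 to minute 35, minute 50 to minute 55.
B \ A = minute 40 to minute 45, minute 60 to minute 70, minute 115 to minute 130, minute 150 to minute 170.
Union of the two gives the symmetric difference.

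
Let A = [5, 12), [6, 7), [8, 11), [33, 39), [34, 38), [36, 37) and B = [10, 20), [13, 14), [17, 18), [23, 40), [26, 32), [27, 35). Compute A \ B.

Merge the first list: [5, 12), [33, 39).
Merge the second list: [10, 20), [23, 40).
[5, 12) minus B → [5, 10).
[33, 39): fully covered by B → removed.

[5, 10)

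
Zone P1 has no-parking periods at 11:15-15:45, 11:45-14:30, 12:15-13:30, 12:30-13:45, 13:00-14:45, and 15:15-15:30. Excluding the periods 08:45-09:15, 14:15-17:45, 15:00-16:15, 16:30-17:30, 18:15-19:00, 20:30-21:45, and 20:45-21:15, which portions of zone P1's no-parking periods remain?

11:15–14:15

First set merges to 11:15–15:45.
Second set merges to 08:45–09:15, 14:15–17:45, 18:15–19:00, 20:30–21:45.
11:15–15:45 with B removed leaves 11:15–14:15.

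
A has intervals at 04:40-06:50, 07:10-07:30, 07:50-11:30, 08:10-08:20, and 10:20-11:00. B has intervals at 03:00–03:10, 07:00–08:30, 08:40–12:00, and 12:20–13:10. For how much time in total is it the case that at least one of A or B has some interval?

First set merges to 04:40–06:50, 07:10–07:30, 07:50–11:30.
A ∪ B = 03:00–03:10, 04:40–06:50, 07:00–12:00, 12:20–13:10.
Total: 10 min + 2 h 10 min + 5 h + 50 min = 8 h 10 min.

8 h 10 min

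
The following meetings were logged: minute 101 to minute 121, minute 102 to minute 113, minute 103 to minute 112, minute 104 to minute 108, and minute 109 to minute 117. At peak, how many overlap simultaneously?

4

Sweep endpoints in order; track running count of active intervals.
Peak of 4 reached at minute 104.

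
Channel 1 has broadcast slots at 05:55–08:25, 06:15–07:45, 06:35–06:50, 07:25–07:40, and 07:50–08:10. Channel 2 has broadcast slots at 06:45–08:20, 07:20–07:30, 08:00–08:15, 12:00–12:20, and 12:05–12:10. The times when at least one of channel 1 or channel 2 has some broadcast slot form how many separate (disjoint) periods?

Merge the first list: 05:55–08:25.
Merge the second list: 06:45–08:20, 12:00–12:20.
A ∪ B = 05:55–08:25, 12:00–12:20.
That is 2 disjoint pieces.

2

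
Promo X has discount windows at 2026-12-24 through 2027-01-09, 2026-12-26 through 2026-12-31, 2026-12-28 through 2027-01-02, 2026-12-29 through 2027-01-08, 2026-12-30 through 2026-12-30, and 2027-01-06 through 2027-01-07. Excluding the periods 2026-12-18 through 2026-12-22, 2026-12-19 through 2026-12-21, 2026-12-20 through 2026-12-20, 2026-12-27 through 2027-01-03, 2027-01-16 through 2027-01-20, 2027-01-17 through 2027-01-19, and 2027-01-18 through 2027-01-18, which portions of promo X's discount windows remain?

2026-12-24 through 2026-12-26, 2027-01-04 through 2027-01-09

First set merges to 2026-12-24 through 2027-01-09.
Second set merges to 2026-12-18 through 2026-12-22, 2026-12-27 through 2027-01-03, 2027-01-16 through 2027-01-20.
2026-12-24 through 2027-01-09 with B removed leaves 2026-12-24 through 2026-12-26, 2027-01-04 through 2027-01-09.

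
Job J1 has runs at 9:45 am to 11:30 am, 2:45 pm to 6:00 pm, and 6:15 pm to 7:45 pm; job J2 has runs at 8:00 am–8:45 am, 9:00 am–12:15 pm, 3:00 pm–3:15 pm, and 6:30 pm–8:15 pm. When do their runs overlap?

9:45 am–11:30 am overlaps B on 9:45 am–11:30 am.
2:45 pm–6:00 pm overlaps B on 3:00 pm–3:15 pm.
6:15 pm–7:45 pm overlaps B on 6:30 pm–7:45 pm.

9:45 am–11:30 am, 3:00 pm–3:15 pm, 6:30 pm–7:45 pm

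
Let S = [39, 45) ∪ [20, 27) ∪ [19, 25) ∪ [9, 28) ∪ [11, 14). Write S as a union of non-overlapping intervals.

[9, 28) ∪ [39, 45)

Sort by start: [9, 28), [11, 14), [19, 25), [20, 27), [39, 45).
[11, 14) overlaps/touches [9, 28) → extend to [9, 28).
[19, 25) overlaps/touches [9, 28) → extend to [9, 28).
[20, 27) overlaps/touches [9, 28) → extend to [9, 28).
[39, 45) is disjoint → start new block.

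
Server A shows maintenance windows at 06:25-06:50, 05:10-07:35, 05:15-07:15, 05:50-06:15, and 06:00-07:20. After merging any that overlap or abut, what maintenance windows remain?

05:10-07:35

Sort by start: 05:10-07:35, 05:15-07:15, 05:50-06:15, 06:00-07:20, 06:25-06:50.
05:15-07:15 overlaps/touches 05:10-07:35 → extend to 05:10-07:35.
05:50-06:15 overlaps/touches 05:10-07:35 → extend to 05:10-07:35.
06:00-07:20 overlaps/touches 05:10-07:35 → extend to 05:10-07:35.
06:25-06:50 overlaps/touches 05:10-07:35 → extend to 05:10-07:35.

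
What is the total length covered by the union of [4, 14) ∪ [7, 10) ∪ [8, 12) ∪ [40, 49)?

Merged: [4, 14), [40, 49).
Lengths: 10 + 9 = 19.

19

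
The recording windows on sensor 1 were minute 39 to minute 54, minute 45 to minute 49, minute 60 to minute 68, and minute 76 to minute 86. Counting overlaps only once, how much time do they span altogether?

Merged: minute 39 to minute 54, minute 60 to minute 68, minute 76 to minute 86.
Lengths: 15 minutes + 8 minutes + 10 minutes = 33 minutes.

33 minutes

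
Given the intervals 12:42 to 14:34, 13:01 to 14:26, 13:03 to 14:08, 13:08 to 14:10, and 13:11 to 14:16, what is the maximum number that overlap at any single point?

5

At 13:11, 5 of the intervals are simultaneously active.
No point has more.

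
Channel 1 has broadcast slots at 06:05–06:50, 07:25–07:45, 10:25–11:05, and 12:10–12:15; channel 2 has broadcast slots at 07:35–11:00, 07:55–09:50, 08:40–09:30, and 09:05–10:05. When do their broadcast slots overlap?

B, merged: 07:35–11:00.
06:05–06:50 falls entirely outside B.
07:25–07:45 overlaps B on 07:35–07:45.
10:25–11:05 overlaps B on 10:25–11:00.
12:10–12:15 falls entirely outside B.

07:35–07:45, 10:25–11:00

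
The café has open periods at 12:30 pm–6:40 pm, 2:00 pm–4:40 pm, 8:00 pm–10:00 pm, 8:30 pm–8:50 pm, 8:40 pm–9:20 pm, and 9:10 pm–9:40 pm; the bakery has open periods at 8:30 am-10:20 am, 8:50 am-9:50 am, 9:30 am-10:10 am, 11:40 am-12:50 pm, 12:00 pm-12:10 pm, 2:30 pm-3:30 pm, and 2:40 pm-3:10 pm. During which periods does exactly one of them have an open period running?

8:30 am–10:20 am, 11:40 am–12:30 pm, 12:50 pm–2:30 pm, 3:30 pm–6:40 pm, 8:00 pm–10:00 pm

First set merges to 12:30 pm–6:40 pm, 8:00 pm–10:00 pm.
Second set merges to 8:30 am–10:20 am, 11:40 am–12:50 pm, 2:30 pm–3:30 pm.
Only in the first: 12:50 pm–2:30 pm, 3:30 pm–6:40 pm, 8:00 pm–10:00 pm.
Only in the second: 8:30 am–10:20 am, 11:40 am–12:30 pm.
Together these are the periods covered by exactly one.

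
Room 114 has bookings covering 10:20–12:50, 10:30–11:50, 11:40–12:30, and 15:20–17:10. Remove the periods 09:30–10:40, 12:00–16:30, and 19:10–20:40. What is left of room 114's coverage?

10:40–12:00, 16:30–17:10

First set merges to 10:20–12:50, 15:20–17:10.
10:20–12:50 minus B → 10:40–12:00.
15:20–17:10 minus B → 16:30–17:10.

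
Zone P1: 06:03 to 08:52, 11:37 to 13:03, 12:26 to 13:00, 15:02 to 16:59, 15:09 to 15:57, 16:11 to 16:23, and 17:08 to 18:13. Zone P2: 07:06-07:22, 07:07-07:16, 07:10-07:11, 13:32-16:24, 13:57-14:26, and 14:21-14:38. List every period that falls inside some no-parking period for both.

First set merges to 06:03–08:52, 11:37–13:03, 15:02–16:59, 17:08–18:13.
Second set merges to 07:06–07:22, 13:32–16:24.
06:03–08:52 meets the second set on 07:06–07:22.
11:37–13:03: no overlap with the second set.
15:02–16:59 meets the second set on 15:02–16:24.
17:08–18:13: no overlap with the second set.

07:06–07:22, 15:02–16:24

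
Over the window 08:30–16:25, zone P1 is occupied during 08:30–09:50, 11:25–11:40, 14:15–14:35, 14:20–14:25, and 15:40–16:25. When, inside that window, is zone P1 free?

After merging, the occupied span is 08:30–09:50, 11:25–11:40, 14:15–14:35, 15:40–16:25.
Uncovered inside 08:30–16:25: 09:50–11:25, 11:40–14:15, 14:35–15:40.

09:50–11:25, 11:40–14:15, 14:35–15:40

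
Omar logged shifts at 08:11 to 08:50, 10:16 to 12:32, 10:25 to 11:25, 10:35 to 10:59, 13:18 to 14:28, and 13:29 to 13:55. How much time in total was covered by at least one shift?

Merged: 08:11–08:50, 10:16–12:32, 13:18–14:28.
Lengths: 39 min + 2 h 16 min + 1 h 10 min = 4 h 5 min.

4 h 5 min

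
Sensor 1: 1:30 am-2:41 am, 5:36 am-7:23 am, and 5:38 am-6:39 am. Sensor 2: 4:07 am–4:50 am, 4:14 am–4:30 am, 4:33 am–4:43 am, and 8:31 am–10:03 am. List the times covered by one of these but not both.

1:30 am–2:41 am, 4:07 am–4:50 am, 5:36 am–7:23 am, 8:31 am–10:03 am

Merge the first list: 1:30 am–2:41 am, 5:36 am–7:23 am.
Merge the second list: 4:07 am–4:50 am, 8:31 am–10:03 am.
A \ B = 1:30 am–2:41 am, 5:36 am–7:23 am.
B \ A = 4:07 am–4:50 am, 8:31 am–10:03 am.
Union of the two gives the symmetric difference.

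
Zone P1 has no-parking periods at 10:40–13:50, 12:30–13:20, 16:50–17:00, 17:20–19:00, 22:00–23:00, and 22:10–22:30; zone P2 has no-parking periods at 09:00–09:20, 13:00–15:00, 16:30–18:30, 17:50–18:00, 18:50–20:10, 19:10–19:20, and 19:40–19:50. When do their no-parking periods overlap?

13:00–13:50, 16:50–17:00, 17:20–18:30, 18:50–19:00

First set merges to 10:40–13:50, 16:50–17:00, 17:20–19:00, 22:00–23:00.
Second set merges to 09:00–09:20, 13:00–15:00, 16:30–18:30, 18:50–20:10.
10:40–13:50 meets the second set on 13:00–13:50.
16:50–17:00 meets the second set on 16:50–17:00.
17:20–19:00 meets the second set on 17:20–18:30, 18:50–19:00.
22:00–23:00: no overlap with the second set.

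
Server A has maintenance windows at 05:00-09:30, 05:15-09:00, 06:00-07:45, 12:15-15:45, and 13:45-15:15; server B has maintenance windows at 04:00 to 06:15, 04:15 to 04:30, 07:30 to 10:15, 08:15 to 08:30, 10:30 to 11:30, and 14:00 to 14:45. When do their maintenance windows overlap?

A, merged: 05:00–09:30, 12:15–15:45.
B, merged: 04:00–06:15, 07:30–10:15, 10:30–11:30, 14:00–14:45.
05:00–09:30 meets the second set on 05:00–06:15, 07:30–09:30.
12:15–15:45 meets the second set on 14:00–14:45.

05:00–06:15, 07:30–09:30, 14:00–14:45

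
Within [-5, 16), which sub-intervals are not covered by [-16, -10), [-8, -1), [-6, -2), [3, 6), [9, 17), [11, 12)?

[-1, 3) ∪ [6, 9)

After merging, the occupied span is [-16, -10), [-8, -1), [3, 6), [9, 17).
Gaps within [-5, 16): [-1, 3), [6, 9).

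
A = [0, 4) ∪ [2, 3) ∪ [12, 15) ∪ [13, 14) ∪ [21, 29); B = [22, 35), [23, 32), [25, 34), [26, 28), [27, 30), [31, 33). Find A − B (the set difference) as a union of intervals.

[0, 4) ∪ [12, 15) ∪ [21, 22)

A, merged: [0, 4), [12, 15), [21, 29).
B, merged: [22, 35).
[0, 4): nothing removed.
[12, 15): nothing removed.
[21, 29) \ B = [21, 22).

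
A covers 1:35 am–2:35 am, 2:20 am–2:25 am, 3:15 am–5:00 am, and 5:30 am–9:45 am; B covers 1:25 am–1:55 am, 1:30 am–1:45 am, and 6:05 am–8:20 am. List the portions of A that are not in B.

First set merges to 1:35 am-2:35 am, 3:15 am-5:00 am, 5:30 am-9:45 am.
Second set merges to 1:25 am-1:55 am, 6:05 am-8:20 am.
1:35 am-2:35 am with B removed leaves 1:55 am-2:35 am.
3:15 am-5:00 am is untouched.
5:30 am-9:45 am with B removed leaves 5:30 am-6:05 am, 8:20 am-9:45 am.

1:55 am-2:35 am, 3:15 am-5:00 am, 5:30 am-6:05 am, 8:20 am-9:45 am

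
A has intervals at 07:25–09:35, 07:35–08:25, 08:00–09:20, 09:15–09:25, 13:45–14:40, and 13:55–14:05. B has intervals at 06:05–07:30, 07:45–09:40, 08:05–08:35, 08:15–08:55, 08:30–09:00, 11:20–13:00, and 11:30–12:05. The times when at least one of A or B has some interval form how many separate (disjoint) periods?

3

First set merges to 07:25-09:35, 13:45-14:40.
Second set merges to 06:05-07:30, 07:45-09:40, 11:20-13:00.
A ∪ B = 06:05-09:40, 11:20-13:00, 13:45-14:40.
That is 3 disjoint pieces.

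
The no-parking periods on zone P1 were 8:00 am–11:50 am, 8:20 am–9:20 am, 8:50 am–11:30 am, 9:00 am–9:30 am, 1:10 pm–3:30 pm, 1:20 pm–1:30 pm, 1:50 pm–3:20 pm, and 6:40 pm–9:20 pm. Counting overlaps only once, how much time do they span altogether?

Merged: 8:00 am–11:50 am, 1:10 pm–3:30 pm, 6:40 pm–9:20 pm.
Lengths: 3 h 50 min + 2 h 20 min + 2 h 40 min = 8 h 50 min.

8 h 50 min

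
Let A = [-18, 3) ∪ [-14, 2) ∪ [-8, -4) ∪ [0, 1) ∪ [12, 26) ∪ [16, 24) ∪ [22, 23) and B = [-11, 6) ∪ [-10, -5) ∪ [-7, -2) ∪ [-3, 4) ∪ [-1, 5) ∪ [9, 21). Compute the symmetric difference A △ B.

[-18, -11) ∪ [3, 6) ∪ [9, 12) ∪ [21, 26)

First set merges to [-18, 3), [12, 26).
Second set merges to [-11, 6), [9, 21).
Only in the first: [-18, -11), [21, 26).
Only in the second: [3, 6), [9, 12).
Together these are the periods covered by exactly one.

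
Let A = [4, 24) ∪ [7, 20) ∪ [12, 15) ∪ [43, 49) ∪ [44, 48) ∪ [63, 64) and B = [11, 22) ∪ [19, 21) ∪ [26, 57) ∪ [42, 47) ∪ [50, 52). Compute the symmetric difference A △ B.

[4, 11) ∪ [22, 24) ∪ [26, 43) ∪ [49, 57) ∪ [63, 64)

A, merged: [4, 24), [43, 49), [63, 64).
B, merged: [11, 22), [26, 57).
A but not B: [4, 11), [22, 24), [63, 64).
B but not A: [26, 43), [49, 57).
Combining gives A △ B.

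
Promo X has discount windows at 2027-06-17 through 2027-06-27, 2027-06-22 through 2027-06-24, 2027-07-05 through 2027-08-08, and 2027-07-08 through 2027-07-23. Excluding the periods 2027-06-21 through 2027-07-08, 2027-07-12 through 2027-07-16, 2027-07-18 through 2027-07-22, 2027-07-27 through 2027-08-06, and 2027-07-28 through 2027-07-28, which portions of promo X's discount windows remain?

Merge the first list: 2027-06-17 through 2027-06-27, 2027-07-05 through 2027-08-08.
Merge the second list: 2027-06-21 through 2027-07-08, 2027-07-12 through 2027-07-16, 2027-07-18 through 2027-07-22, 2027-07-27 through 2027-08-06.
2027-06-17 through 2027-06-27 minus B → 2027-06-17 through 2027-06-20.
2027-07-05 through 2027-08-08 minus B → 2027-07-09 through 2027-07-11, 2027-07-17 through 2027-07-17, 2027-07-23 through 2027-07-26, 2027-08-07 through 2027-08-08.

2027-06-17 through 2027-06-20, 2027-07-09 through 2027-07-11, 2027-07-17 through 2027-07-17, 2027-07-23 through 2027-07-26, 2027-08-07 through 2027-08-08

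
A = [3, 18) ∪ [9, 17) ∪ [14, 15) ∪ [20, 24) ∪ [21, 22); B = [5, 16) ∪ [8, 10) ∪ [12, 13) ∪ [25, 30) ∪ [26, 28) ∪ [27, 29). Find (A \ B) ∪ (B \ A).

[3, 5) ∪ [16, 18) ∪ [20, 24) ∪ [25, 30)

Merge the first list: [3, 18), [20, 24).
Merge the second list: [5, 16), [25, 30).
A but not B: [3, 5), [16, 18), [20, 24).
B but not A: [25, 30).
Combining gives A △ B.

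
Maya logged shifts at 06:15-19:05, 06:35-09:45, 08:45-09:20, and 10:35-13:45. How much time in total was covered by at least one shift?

12 h 50 min

Merged: 06:15-19:05.
Length: 12 h 50 min.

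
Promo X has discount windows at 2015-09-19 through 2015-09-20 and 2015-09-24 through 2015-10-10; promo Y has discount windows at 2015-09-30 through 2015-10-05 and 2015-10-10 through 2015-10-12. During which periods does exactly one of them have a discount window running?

Only in the first: 2015-09-19 through 2015-09-20, 2015-09-24 through 2015-09-29, 2015-10-06 through 2015-10-09.
Only in the second: 2015-10-11 through 2015-10-12.
Together these are the periods covered by exactly one.

2015-09-19 through 2015-09-20, 2015-09-24 through 2015-09-29, 2015-10-06 through 2015-10-09, 2015-10-11 through 2015-10-12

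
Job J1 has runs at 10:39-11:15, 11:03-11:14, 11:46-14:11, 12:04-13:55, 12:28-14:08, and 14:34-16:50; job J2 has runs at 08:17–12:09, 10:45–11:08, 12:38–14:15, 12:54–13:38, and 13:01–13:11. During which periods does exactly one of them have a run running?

08:17–10:39, 11:15–11:46, 12:09–12:38, 14:11–14:15, 14:34–16:50

A, merged: 10:39–11:15, 11:46–14:11, 14:34–16:50.
B, merged: 08:17–12:09, 12:38–14:15.
A but not B: 12:09–12:38, 14:34–16:50.
B but not A: 08:17–10:39, 11:15–11:46, 14:11–14:15.
Combining gives A △ B.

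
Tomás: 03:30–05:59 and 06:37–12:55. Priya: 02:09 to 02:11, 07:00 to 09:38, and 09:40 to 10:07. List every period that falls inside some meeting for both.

03:30–05:59 falls entirely outside B.
06:37–12:55 overlaps B on 07:00–09:38, 09:40–10:07.

07:00–09:38, 09:40–10:07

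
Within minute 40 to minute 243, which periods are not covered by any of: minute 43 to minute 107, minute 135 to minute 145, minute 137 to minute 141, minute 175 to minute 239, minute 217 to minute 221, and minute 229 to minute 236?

minute 40 to minute 43, minute 107 to minute 135, minute 145 to minute 175, minute 239 to minute 243

The merged coverage is minute 43 to minute 107, minute 135 to minute 145, minute 175 to minute 239.
Complement within minute 40 to minute 243: minute 40 to minute 43, minute 107 to minute 135, minute 145 to minute 175, minute 239 to minute 243.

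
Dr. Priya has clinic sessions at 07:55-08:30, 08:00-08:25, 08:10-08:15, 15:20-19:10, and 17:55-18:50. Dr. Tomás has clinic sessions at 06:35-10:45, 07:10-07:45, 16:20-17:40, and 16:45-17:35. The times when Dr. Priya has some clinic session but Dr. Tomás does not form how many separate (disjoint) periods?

2

Merge the first list: 07:55–08:30, 15:20–19:10.
Merge the second list: 06:35–10:45, 16:20–17:40.
A \ B = 15:20–16:20, 17:40–19:10.
That is 2 disjoint pieces.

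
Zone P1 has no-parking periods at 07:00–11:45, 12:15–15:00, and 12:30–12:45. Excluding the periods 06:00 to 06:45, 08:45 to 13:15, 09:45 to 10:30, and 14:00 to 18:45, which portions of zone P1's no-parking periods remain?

Merge the first list: 07:00–11:45, 12:15–15:00.
Merge the second list: 06:00–06:45, 08:45–13:15, 14:00–18:45.
07:00–11:45 with B removed leaves 07:00–08:45.
12:15–15:00 with B removed leaves 13:15–14:00.

07:00–08:45, 13:15–14:00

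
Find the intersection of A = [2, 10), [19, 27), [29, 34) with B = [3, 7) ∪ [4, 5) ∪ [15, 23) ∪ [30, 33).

[3, 7) ∪ [19, 23) ∪ [30, 33)

B, merged: [3, 7), [15, 23), [30, 33).
[2, 10) meets the second set on [3, 7).
[19, 27) meets the second set on [19, 23).
[29, 34) meets the second set on [30, 33).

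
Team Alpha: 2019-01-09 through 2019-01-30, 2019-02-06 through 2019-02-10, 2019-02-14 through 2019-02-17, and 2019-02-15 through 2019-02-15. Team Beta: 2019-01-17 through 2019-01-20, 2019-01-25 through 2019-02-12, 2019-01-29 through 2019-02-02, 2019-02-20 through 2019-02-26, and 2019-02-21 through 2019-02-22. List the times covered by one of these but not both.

Merge the first list: 2019-01-09 through 2019-01-30, 2019-02-06 through 2019-02-10, 2019-02-14 through 2019-02-17.
Merge the second list: 2019-01-17 through 2019-01-20, 2019-01-25 through 2019-02-12, 2019-02-20 through 2019-02-26.
Only in the first: 2019-01-09 through 2019-01-16, 2019-01-21 through 2019-01-24, 2019-02-14 through 2019-02-17.
Only in the second: 2019-01-31 through 2019-02-05, 2019-02-11 through 2019-02-12, 2019-02-20 through 2019-02-26.
Together these are the periods covered by exactly one.

2019-01-09 through 2019-01-16, 2019-01-21 through 2019-01-24, 2019-01-31 through 2019-02-05, 2019-02-11 through 2019-02-12, 2019-02-14 through 2019-02-17, 2019-02-20 through 2019-02-26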